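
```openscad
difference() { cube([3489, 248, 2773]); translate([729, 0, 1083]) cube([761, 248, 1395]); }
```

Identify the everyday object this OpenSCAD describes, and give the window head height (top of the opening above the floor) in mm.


A wall with a window opening. The window head height is 2478 mm.

A wall with a rectangular opening subtracted — a window. Sill at z = 1083, opening 1395 mm tall, so the head is at 1083 + 1395 = 2478 mm.


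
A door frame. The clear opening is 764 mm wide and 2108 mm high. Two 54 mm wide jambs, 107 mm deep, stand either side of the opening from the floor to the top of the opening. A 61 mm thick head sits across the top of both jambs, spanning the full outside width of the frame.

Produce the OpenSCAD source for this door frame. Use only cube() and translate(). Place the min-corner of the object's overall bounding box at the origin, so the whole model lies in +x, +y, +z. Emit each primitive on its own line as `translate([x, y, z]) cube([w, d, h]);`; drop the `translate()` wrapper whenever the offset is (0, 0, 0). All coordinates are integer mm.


cube([54, 107, 2108]);
translate([818, 0, 0]) cube([54, 107, 2108]);
translate([0, 0, 2108]) cube([872, 107, 61]);


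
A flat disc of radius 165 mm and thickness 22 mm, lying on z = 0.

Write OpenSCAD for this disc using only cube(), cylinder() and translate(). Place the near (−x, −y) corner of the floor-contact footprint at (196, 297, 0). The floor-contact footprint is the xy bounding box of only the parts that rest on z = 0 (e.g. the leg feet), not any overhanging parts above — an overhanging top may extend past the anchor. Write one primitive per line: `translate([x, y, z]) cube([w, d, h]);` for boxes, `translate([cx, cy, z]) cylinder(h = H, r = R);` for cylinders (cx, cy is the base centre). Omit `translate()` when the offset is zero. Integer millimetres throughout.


translate([361, 462, 0]) cylinder(h = 22, r = 165);


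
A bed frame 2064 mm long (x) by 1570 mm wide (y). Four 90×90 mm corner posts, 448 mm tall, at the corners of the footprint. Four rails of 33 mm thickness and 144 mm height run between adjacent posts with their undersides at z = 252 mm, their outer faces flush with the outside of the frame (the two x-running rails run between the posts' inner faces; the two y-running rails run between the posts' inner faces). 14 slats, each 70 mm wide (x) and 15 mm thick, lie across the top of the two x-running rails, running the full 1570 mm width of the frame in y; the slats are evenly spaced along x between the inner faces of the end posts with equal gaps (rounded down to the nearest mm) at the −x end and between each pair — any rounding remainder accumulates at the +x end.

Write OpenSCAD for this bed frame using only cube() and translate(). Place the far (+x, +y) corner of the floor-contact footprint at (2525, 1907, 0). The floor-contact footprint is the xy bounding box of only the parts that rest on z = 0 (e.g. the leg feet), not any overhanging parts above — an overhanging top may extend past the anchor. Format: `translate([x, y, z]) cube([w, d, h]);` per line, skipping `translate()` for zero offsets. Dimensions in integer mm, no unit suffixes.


translate([461, 337, 0]) cube([90, 90, 448]);
translate([461, 1817, 0]) cube([90, 90, 448]);
translate([2435, 337, 0]) cube([90, 90, 448]);
translate([2435, 1817, 0]) cube([90, 90, 448]);
translate([551, 337, 252]) cube([1884, 33, 144]);
translate([551, 1874, 252]) cube([1884, 33, 144]);
translate([461, 427, 252]) cube([33, 1390, 144]);
translate([2492, 427, 252]) cube([33, 1390, 144]);
translate([611, 337, 396]) cube([70, 1570, 15]);
translate([741, 337, 396]) cube([70, 1570, 15]);
translate([871, 337, 396]) cube([70, 1570, 15]);
translate([1001, 337, 396]) cube([70, 1570, 15]);
translate([1131, 337, 396]) cube([70, 1570, 15]);
translate([1261, 337, 396]) cube([70, 1570, 15]);
translate([1391, 337, 396]) cube([70, 1570, 15]);
translate([1521, 337, 396]) cube([70, 1570, 15]);
translate([1651, 337, 396]) cube([70, 1570, 15]);
translate([1781, 337, 396]) cube([70, 1570, 15]);
translate([1911, 337, 396]) cube([70, 1570, 15]);
translate([2041, 337, 396]) cube([70, 1570, 15]);
translate([2171, 337, 396]) cube([70, 1570, 15]);
translate([2301, 337, 396]) cube([70, 1570, 15]);


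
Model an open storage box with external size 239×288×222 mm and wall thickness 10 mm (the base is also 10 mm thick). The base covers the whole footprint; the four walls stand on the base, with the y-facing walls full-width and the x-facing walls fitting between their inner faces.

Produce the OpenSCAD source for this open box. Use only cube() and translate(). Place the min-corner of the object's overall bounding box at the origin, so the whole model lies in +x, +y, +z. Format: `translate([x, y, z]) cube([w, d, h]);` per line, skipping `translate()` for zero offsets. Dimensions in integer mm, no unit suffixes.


cube([239, 288, 10]);
translate([0, 0, 10]) cube([239, 10, 212]);
translate([0, 278, 10]) cube([239, 10, 212]);
translate([0, 10, 10]) cube([10, 268, 212]);
translate([229, 10, 10]) cube([10, 268, 212]);


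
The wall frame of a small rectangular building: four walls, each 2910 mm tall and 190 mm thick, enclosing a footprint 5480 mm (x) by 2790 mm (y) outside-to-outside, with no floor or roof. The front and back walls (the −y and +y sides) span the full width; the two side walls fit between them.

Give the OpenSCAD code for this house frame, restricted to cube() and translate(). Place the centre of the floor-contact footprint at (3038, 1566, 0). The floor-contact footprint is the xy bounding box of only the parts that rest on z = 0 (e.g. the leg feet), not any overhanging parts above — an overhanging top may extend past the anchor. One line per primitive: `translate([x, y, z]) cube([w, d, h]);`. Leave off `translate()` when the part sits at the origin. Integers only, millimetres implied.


translate([298, 171, 0]) cube([5480, 190, 2910]);
translate([298, 2771, 0]) cube([5480, 190, 2910]);
translate([298, 361, 0]) cube([190, 2410, 2910]);
translate([5588, 361, 0]) cube([190, 2410, 2910]);


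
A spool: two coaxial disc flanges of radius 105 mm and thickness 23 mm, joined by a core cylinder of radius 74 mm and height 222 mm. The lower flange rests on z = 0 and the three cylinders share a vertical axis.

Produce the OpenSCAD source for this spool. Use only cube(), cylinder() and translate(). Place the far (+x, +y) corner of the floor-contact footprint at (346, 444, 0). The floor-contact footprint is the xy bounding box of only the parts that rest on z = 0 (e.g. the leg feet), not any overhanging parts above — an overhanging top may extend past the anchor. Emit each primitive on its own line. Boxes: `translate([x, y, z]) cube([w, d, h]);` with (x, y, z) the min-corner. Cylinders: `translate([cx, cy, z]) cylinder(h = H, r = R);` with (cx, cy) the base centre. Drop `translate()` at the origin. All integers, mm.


translate([241, 339, 0]) cylinder(h = 23, r = 105);
translate([241, 339, 23]) cylinder(h = 222, r = 74);
translate([241, 339, 245]) cylinder(h = 23, r = 105);


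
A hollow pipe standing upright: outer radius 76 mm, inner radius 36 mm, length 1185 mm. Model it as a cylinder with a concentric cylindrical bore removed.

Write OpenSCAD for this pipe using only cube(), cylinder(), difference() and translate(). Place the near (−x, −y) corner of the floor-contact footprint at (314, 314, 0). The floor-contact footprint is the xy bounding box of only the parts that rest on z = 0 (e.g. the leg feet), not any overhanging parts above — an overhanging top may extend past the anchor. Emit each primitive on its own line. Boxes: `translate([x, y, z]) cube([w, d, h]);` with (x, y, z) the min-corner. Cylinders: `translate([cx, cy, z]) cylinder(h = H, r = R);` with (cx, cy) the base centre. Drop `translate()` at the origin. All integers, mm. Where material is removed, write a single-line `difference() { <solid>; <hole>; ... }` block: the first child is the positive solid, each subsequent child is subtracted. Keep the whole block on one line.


difference() { translate([390, 390, 0]) cylinder(h = 1185, r = 76); translate([390, 390, 0]) cylinder(h = 1185, r = 36); }


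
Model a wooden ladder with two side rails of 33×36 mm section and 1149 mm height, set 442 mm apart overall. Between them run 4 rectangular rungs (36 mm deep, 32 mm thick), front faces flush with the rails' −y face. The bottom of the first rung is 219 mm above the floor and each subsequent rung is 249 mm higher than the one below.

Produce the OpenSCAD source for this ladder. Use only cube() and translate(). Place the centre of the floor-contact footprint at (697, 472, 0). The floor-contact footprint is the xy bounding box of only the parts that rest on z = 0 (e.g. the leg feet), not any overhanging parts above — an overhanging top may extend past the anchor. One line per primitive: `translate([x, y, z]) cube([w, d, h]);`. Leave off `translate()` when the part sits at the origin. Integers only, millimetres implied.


// rung span = 442 - 2*33 = 376
// rung[k] z = 219 + k*249
translate([476, 454, 0]) cube([33, 36, 1149]);
translate([885, 454, 0]) cube([33, 36, 1149]);
translate([509, 454, 219]) cube([376, 36, 32]);
translate([509, 454, 468]) cube([376, 36, 32]);
translate([509, 454, 717]) cube([376, 36, 32]);
translate([509, 454, 966]) cube([376, 36, 32]);


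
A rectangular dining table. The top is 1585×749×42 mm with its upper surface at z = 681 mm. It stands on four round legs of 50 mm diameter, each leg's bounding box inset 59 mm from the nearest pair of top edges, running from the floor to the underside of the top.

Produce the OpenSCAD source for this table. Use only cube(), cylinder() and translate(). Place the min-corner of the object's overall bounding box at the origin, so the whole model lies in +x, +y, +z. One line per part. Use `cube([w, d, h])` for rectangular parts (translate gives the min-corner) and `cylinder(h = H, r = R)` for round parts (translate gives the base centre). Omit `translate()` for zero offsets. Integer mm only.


translate([0, 0, 639]) cube([1585, 749, 42]);
translate([84, 84, 0]) cylinder(h = 639, r = 25);
translate([1501, 84, 0]) cylinder(h = 639, r = 25);
translate([84, 665, 0]) cylinder(h = 639, r = 25);
translate([1501, 665, 0]) cylinder(h = 639, r = 25);


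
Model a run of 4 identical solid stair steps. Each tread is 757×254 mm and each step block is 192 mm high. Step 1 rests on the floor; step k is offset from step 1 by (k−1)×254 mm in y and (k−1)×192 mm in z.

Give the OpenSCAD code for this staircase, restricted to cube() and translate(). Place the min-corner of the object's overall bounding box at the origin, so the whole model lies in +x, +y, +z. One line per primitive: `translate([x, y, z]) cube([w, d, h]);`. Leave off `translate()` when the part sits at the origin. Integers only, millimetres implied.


cube([757, 254, 192]);
translate([0, 254, 192]) cube([757, 254, 192]);
translate([0, 508, 384]) cube([757, 254, 192]);
translate([0, 762, 576]) cube([757, 254, 192]);


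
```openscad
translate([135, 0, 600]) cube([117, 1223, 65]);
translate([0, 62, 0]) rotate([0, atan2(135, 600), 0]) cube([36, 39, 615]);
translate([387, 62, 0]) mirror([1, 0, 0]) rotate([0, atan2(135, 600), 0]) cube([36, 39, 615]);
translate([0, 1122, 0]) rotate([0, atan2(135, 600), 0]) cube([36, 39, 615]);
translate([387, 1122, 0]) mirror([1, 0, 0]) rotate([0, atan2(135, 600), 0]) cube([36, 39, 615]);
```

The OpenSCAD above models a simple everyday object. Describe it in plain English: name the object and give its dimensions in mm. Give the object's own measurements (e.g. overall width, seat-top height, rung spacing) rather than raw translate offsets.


A sawhorse. A 117×1223×65 mm beam (x, y, z) sits on two A-frame leg pairs. Each pair is two raked legs of 36×39 mm section (39 mm along y) splaying symmetrically in x. Each leg rises 600 mm vertically over 135 mm of horizontal reach and is 615 mm long along its own axis. Every leg's outer bottom edge rests on the floor and its outer top edge meets a bottom edge of the beam — the left legs (tilting toward +x) meet the beam's −x bottom edge, the right legs (their mirror images, tilting toward −x) meet its +x bottom edge — so the leg tops tuck under the beam, the beam's underside is 600 mm above the floor, and the feet are 387 mm apart outside-to-outside with the beam centred between them. The two leg pairs are set in 62 mm from either end of the beam.


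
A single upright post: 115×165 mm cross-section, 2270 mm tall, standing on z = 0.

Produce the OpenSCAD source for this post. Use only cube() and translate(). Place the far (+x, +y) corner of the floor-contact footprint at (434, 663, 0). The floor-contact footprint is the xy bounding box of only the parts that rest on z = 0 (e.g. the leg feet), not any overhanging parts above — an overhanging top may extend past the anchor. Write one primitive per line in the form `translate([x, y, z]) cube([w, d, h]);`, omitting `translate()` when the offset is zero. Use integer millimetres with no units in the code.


translate([319, 498, 0]) cube([115, 165, 2270]);


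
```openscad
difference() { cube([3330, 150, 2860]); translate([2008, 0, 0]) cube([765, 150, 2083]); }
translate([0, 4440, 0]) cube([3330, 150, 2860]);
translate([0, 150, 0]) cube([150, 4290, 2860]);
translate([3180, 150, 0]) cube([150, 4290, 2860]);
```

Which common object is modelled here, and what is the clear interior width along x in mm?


A single room. The interior width is 3030 mm.

Four walls enclosing a rectangle with a door in the front wall — a room. Outside width 3330 minus two 150 mm walls gives 3030 mm.


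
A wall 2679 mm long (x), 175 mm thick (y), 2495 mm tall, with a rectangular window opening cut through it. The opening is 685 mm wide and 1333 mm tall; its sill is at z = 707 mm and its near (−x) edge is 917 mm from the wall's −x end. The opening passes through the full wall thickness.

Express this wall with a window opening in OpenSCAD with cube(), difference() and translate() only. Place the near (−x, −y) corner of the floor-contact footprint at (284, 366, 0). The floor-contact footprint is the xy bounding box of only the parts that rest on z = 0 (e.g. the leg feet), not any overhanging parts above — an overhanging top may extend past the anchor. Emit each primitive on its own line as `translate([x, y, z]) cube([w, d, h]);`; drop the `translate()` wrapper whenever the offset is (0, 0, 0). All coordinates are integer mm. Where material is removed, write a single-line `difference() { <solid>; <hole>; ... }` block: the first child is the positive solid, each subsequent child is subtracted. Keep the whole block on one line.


difference() { translate([284, 366, 0]) cube([2679, 175, 2495]); translate([1201, 366, 707]) cube([685, 175, 1333]); }


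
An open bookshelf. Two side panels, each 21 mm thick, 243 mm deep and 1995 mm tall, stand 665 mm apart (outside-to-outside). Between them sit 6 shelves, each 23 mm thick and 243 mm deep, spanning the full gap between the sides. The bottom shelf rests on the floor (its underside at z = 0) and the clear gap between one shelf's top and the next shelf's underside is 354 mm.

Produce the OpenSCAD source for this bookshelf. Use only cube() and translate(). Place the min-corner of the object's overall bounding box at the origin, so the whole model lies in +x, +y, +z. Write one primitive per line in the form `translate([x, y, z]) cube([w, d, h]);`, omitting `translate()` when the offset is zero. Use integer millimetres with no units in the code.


cube([21, 243, 1995]);
translate([644, 0, 0]) cube([21, 243, 1995]);
translate([21, 0, 0]) cube([623, 243, 23]);
translate([21, 0, 377]) cube([623, 243, 23]);
translate([21, 0, 754]) cube([623, 243, 23]);
translate([21, 0, 1131]) cube([623, 243, 23]);
translate([21, 0, 1508]) cube([623, 243, 23]);
translate([21, 0, 1885]) cube([623, 243, 23]);


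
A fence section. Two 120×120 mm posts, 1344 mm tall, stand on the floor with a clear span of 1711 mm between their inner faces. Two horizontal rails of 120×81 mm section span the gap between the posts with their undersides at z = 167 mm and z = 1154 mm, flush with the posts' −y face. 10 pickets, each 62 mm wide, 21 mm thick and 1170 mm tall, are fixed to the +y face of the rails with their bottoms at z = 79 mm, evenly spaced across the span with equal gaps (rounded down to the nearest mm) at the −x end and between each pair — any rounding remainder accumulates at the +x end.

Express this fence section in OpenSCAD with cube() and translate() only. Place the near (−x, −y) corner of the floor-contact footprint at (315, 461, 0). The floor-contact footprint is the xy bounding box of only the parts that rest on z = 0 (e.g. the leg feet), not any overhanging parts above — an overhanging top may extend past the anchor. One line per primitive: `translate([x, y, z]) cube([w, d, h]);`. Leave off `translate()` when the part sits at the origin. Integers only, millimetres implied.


translate([315, 461, 0]) cube([120, 120, 1344]);
translate([2146, 461, 0]) cube([120, 120, 1344]);
translate([435, 461, 167]) cube([1711, 120, 81]);
translate([435, 461, 1154]) cube([1711, 120, 81]);
translate([534, 581, 79]) cube([62, 21, 1170]);
translate([695, 581, 79]) cube([62, 21, 1170]);
translate([856, 581, 79]) cube([62, 21, 1170]);
translate([1017, 581, 79]) cube([62, 21, 1170]);
translate([1178, 581, 79]) cube([62, 21, 1170]);
translate([1339, 581, 79]) cube([62, 21, 1170]);
translate([1500, 581, 79]) cube([62, 21, 1170]);
translate([1661, 581, 79]) cube([62, 21, 1170]);
translate([1822, 581, 79]) cube([62, 21, 1170]);
translate([1983, 581, 79]) cube([62, 21, 1170]);


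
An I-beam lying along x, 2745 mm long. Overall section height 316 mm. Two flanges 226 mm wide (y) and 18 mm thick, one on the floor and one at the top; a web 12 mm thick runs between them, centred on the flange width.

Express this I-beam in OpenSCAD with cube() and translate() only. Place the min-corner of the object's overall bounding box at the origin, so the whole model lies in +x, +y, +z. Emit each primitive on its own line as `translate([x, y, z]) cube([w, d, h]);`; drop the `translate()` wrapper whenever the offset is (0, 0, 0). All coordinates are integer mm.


cube([2745, 226, 18]);
translate([0, 107, 18]) cube([2745, 12, 280]);
translate([0, 0, 298]) cube([2745, 226, 18]);


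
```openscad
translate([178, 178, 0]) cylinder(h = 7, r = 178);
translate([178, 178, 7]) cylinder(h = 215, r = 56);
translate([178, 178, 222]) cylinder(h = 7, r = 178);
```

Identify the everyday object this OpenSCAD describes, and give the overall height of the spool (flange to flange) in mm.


A spool. The overall height is 229 mm.

Three coaxial cylinders, large–small–large — a spool. Two 7 mm flanges and a 215 mm core give 7 + 215 + 7 = 229 mm.


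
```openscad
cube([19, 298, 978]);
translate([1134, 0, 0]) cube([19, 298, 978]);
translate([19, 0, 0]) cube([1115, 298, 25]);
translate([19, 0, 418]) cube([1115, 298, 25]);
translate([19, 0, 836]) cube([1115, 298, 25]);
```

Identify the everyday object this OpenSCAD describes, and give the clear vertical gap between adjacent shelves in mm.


A bookshelf. The clear shelf gap is 393 mm.

Two tall side panels with 3 horizontal boards between them — a bookshelf. The first two shelf undersides are at z = 0 and z = 418; with shelf thickness 25, the clear gap is 418 − 0 − 25 = 393 mm.


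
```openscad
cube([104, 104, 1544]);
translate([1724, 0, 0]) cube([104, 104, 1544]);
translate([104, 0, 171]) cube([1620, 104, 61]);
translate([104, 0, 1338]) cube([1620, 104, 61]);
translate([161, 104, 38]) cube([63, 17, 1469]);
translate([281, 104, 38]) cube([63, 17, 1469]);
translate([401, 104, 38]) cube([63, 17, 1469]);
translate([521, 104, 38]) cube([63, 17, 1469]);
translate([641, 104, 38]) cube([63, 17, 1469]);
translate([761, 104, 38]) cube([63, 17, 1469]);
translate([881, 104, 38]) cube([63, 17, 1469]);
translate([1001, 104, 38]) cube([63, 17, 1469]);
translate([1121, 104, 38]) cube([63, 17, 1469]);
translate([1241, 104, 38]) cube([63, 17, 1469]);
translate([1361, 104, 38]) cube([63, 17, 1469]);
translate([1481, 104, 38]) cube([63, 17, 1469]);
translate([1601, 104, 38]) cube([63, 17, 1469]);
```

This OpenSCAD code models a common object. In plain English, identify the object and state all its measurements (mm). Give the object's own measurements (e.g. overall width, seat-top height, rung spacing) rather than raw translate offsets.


A fence section. Two 104×104 mm posts, 1544 mm tall, stand on the floor with a clear span of 1620 mm between their inner faces. Two horizontal rails of 104×61 mm section span the gap between the posts with their undersides at z = 171 mm and z = 1338 mm, flush with the posts' −y face. 13 pickets, each 63 mm wide, 17 mm thick and 1469 mm tall, are fixed to the +y face of the rails with their bottoms at z = 38 mm, spaced across the span with a 57 mm gap after the −x post and between neighbouring pickets, with 60 mm left before the +x post.


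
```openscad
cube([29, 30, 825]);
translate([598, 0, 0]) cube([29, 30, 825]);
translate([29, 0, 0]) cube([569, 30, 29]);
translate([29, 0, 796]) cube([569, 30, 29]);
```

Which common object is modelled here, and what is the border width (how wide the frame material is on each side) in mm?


A picture frame. The border width is 29 mm.

Four thin pieces enclosing a rectangular opening — a picture frame. The two full-height stiles are 825 mm tall; the top rail sits at z = 796 and is 29 mm tall, so the border above the opening is 825 − 796 = 29 mm, matching the stile x-width.


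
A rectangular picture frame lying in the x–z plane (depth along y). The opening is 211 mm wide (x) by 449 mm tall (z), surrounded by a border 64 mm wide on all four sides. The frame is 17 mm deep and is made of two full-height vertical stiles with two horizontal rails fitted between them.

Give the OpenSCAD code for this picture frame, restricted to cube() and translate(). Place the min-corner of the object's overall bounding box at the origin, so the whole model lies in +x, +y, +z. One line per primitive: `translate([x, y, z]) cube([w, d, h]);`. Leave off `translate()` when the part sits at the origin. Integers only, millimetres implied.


cube([64, 17, 577]);
translate([275, 0, 0]) cube([64, 17, 577]);
translate([64, 0, 0]) cube([211, 17, 64]);
translate([64, 0, 513]) cube([211, 17, 64]);


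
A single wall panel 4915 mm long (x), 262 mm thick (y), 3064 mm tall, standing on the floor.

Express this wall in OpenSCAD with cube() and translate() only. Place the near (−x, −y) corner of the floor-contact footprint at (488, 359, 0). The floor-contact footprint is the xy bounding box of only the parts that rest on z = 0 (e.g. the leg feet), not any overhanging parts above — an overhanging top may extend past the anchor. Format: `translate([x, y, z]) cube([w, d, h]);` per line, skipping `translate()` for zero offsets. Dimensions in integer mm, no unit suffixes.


translate([488, 359, 0]) cube([4915, 262, 3064]);


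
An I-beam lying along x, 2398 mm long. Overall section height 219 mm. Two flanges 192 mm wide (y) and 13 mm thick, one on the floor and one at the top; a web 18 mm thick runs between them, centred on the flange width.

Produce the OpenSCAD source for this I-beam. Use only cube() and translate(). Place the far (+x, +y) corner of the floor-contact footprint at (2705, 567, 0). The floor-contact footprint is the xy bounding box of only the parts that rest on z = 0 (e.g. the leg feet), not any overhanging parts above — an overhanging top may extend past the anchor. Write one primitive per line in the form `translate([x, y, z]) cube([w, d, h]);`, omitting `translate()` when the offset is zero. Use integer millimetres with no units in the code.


translate([307, 375, 0]) cube([2398, 192, 13]);
translate([307, 462, 13]) cube([2398, 18, 193]);
translate([307, 375, 206]) cube([2398, 192, 13]);


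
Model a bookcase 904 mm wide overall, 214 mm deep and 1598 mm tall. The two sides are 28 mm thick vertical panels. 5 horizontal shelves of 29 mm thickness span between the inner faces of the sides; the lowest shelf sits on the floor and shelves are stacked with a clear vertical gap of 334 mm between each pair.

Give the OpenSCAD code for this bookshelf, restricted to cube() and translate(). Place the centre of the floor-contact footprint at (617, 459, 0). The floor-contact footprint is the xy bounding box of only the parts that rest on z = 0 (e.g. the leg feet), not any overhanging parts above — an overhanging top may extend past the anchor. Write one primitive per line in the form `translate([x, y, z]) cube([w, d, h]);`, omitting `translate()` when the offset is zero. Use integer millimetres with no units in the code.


translate([165, 352, 0]) cube([28, 214, 1598]);
translate([1041, 352, 0]) cube([28, 214, 1598]);
translate([193, 352, 0]) cube([848, 214, 29]);
translate([193, 352, 363]) cube([848, 214, 29]);
translate([193, 352, 726]) cube([848, 214, 29]);
translate([193, 352, 1089]) cube([848, 214, 29]);
translate([193, 352, 1452]) cube([848, 214, 29]);


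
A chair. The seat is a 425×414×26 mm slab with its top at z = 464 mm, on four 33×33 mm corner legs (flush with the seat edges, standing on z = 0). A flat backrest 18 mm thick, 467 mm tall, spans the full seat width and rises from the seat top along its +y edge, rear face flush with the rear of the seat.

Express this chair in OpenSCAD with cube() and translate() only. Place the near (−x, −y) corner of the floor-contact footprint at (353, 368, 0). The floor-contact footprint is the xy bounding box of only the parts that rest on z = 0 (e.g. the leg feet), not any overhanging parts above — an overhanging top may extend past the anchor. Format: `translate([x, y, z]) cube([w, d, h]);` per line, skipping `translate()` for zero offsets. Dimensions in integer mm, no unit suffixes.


translate([353, 368, 438]) cube([425, 414, 26]);
translate([353, 368, 0]) cube([33, 33, 438]);
translate([745, 368, 0]) cube([33, 33, 438]);
translate([353, 749, 0]) cube([33, 33, 438]);
translate([745, 749, 0]) cube([33, 33, 438]);
translate([353, 764, 464]) cube([425, 18, 467]);


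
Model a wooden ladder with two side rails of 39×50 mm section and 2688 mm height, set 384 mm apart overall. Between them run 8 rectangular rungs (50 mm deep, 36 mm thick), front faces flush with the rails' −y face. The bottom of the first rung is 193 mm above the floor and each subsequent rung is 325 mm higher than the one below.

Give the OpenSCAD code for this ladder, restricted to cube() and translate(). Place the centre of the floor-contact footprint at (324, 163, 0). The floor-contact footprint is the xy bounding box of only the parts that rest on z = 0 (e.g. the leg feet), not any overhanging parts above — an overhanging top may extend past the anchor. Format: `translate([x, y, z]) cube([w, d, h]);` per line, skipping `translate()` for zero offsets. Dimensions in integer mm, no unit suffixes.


// rung span = 384 - 2*39 = 306
// rung[k] z = 193 + k*325
translate([132, 138, 0]) cube([39, 50, 2688]);
translate([477, 138, 0]) cube([39, 50, 2688]);
translate([171, 138, 193]) cube([306, 50, 36]);
translate([171, 138, 518]) cube([306, 50, 36]);
translate([171, 138, 843]) cube([306, 50, 36]);
translate([171, 138, 1168]) cube([306, 50, 36]);
translate([171, 138, 1493]) cube([306, 50, 36]);
translate([171, 138, 1818]) cube([306, 50, 36]);
translate([171, 138, 2143]) cube([306, 50, 36]);
translate([171, 138, 2468]) cube([306, 50, 36]);


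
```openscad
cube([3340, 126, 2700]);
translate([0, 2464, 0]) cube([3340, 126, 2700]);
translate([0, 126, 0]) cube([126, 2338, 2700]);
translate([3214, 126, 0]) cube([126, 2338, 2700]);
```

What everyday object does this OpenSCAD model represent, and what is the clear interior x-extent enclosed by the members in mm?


A house (or room) frame. The interior width is 3088 mm.

Four 2700 mm walls enclosing a rectangle with no floor or roof — a room or house frame. Outside width is 3340 mm and wall thickness is 126 mm, so the interior width is 3340 − 2 × 126 = 3088 mm.


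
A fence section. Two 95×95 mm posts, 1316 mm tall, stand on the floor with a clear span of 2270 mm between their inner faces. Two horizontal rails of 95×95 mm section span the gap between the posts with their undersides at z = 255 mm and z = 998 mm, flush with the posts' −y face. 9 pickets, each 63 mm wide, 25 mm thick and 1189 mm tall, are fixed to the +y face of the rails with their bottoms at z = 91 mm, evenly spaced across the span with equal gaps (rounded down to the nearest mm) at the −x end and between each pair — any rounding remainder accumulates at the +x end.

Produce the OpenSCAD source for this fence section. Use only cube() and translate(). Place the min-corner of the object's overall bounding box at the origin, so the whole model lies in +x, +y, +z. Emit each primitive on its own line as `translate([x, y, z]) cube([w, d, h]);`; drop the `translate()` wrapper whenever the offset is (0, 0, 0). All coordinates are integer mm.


cube([95, 95, 1316]);
translate([2365, 0, 0]) cube([95, 95, 1316]);
translate([95, 0, 255]) cube([2270, 95, 95]);
translate([95, 0, 998]) cube([2270, 95, 95]);
translate([265, 95, 91]) cube([63, 25, 1189]);
translate([498, 95, 91]) cube([63, 25, 1189]);
translate([731, 95, 91]) cube([63, 25, 1189]);
translate([964, 95, 91]) cube([63, 25, 1189]);
translate([1197, 95, 91]) cube([63, 25, 1189]);
translate([1430, 95, 91]) cube([63, 25, 1189]);
translate([1663, 95, 91]) cube([63, 25, 1189]);
translate([1896, 95, 91]) cube([63, 25, 1189]);
translate([2129, 95, 91]) cube([63, 25, 1189]);


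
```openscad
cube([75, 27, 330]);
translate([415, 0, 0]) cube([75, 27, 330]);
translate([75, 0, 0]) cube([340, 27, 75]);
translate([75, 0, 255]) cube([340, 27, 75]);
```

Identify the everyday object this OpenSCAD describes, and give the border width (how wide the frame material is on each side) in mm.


A picture frame. The border width is 75 mm.

Four thin pieces enclosing a rectangular opening — a picture frame. The two full-height stiles are 330 mm tall; the top rail sits at z = 255 and is 75 mm tall, so the border above the opening is 330 − 255 = 75 mm, matching the stile x-width.


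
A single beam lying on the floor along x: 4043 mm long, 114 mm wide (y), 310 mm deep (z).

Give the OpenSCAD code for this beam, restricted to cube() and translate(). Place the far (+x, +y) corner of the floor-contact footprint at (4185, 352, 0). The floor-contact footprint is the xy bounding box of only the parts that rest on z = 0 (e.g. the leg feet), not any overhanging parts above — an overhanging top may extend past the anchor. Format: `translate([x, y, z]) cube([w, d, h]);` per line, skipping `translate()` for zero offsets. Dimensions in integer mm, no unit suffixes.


translate([142, 238, 0]) cube([4043, 114, 310]);


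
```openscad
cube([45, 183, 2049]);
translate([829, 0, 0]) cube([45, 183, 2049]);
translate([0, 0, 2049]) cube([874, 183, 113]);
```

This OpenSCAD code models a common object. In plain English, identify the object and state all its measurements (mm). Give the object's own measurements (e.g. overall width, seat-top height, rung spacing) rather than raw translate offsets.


A door frame. The clear opening is 784 mm wide and 2049 mm high. Two 45 mm wide jambs, 183 mm deep, stand either side of the opening from the floor to the top of the opening. A 113 mm thick head sits across the top of both jambs, spanning the full outside width of the frame.


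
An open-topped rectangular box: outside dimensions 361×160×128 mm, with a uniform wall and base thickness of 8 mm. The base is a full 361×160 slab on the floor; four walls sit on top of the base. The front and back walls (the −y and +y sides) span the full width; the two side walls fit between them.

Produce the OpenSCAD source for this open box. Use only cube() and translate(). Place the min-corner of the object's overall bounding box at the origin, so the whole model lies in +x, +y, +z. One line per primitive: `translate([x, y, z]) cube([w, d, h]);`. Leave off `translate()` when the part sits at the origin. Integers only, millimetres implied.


cube([361, 160, 8]);
translate([0, 0, 8]) cube([361, 8, 120]);
translate([0, 152, 8]) cube([361, 8, 120]);
translate([0, 8, 8]) cube([8, 144, 120]);
translate([353, 8, 8]) cube([8, 144, 120]);


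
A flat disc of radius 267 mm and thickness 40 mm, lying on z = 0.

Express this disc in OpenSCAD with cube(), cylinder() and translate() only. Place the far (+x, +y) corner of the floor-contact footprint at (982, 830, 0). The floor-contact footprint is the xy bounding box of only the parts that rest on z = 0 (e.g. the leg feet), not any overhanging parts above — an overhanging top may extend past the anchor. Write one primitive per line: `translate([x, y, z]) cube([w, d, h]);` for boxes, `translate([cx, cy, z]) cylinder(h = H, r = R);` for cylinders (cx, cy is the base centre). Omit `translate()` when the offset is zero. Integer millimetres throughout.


translate([715, 563, 0]) cylinder(h = 40, r = 267);


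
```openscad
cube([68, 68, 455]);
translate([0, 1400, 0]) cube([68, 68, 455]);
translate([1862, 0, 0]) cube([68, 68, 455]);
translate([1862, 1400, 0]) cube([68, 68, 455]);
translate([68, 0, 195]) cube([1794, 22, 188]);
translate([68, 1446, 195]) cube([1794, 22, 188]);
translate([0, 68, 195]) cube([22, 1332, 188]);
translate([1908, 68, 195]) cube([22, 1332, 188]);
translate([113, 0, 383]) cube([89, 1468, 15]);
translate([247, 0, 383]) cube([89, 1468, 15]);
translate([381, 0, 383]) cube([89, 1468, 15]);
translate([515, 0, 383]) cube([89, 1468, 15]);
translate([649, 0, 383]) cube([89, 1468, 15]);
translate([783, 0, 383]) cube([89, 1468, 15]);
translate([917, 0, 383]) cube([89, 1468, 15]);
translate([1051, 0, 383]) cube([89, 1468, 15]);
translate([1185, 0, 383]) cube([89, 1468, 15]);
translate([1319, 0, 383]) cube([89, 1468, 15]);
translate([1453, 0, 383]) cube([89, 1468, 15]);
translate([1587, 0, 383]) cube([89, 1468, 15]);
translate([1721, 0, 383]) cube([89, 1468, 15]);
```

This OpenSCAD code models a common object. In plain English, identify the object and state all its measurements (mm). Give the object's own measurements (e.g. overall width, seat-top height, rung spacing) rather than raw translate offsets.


A bed frame 1930 mm long (x) by 1468 mm wide (y). Four 68×68 mm corner posts, 455 mm tall, at the corners of the footprint. Four rails of 22 mm thickness and 188 mm height run between adjacent posts with their undersides at z = 195 mm, their outer faces flush with the outside of the frame (the two x-running rails run between the posts' inner faces; the two y-running rails run between the posts' inner faces). 13 slats, each 89 mm wide (x) and 15 mm thick, lie across the top of the two x-running rails, running the full 1468 mm width of the frame in y; along x they sit between the end posts with a 45 mm gap after the −x posts and between neighbouring slats, leaving 52 mm before the +x posts.


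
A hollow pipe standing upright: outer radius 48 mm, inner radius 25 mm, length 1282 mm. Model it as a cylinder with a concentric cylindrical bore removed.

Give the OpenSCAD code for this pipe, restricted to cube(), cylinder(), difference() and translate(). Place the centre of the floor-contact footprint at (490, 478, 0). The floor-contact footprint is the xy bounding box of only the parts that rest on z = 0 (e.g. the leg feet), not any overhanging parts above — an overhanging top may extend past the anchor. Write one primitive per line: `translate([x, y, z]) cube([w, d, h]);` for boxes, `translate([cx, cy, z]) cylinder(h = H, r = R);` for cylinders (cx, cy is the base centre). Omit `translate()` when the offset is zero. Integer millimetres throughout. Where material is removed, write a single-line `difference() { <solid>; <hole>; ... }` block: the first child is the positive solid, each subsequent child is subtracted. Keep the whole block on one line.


difference() { translate([490, 478, 0]) cylinder(h = 1282, r = 48); translate([490, 478, 0]) cylinder(h = 1282, r = 25); }


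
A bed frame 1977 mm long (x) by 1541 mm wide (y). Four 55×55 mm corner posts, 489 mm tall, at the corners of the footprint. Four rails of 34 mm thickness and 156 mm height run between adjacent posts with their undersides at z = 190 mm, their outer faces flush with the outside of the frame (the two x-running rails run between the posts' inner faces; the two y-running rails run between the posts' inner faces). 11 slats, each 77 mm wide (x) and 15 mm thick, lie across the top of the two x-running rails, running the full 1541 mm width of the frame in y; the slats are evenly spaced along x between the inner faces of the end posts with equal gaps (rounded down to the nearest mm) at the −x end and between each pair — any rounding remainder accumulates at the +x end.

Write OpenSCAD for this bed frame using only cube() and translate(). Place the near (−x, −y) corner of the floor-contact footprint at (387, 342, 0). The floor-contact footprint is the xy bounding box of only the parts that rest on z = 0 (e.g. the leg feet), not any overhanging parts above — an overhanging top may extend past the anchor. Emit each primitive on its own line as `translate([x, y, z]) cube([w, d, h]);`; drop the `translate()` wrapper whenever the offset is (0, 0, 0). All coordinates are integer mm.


translate([387, 342, 0]) cube([55, 55, 489]);
translate([387, 1828, 0]) cube([55, 55, 489]);
translate([2309, 342, 0]) cube([55, 55, 489]);
translate([2309, 1828, 0]) cube([55, 55, 489]);
translate([442, 342, 190]) cube([1867, 34, 156]);
translate([442, 1849, 190]) cube([1867, 34, 156]);
translate([387, 397, 190]) cube([34, 1431, 156]);
translate([2330, 397, 190]) cube([34, 1431, 156]);
translate([527, 342, 346]) cube([77, 1541, 15]);
translate([689, 342, 346]) cube([77, 1541, 15]);
translate([851, 342, 346]) cube([77, 1541, 15]);
translate([1013, 342, 346]) cube([77, 1541, 15]);
translate([1175, 342, 346]) cube([77, 1541, 15]);
translate([1337, 342, 346]) cube([77, 1541, 15]);
translate([1499, 342, 346]) cube([77, 1541, 15]);
translate([1661, 342, 346]) cube([77, 1541, 15]);
translate([1823, 342, 346]) cube([77, 1541, 15]);
translate([1985, 342, 346]) cube([77, 1541, 15]);
translate([2147, 342, 346]) cube([77, 1541, 15]);


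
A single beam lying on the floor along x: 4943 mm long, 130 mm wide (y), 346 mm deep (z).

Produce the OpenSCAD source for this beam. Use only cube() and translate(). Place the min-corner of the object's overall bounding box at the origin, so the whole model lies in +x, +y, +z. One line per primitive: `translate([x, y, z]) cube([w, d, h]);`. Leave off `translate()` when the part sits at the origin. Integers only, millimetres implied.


cube([4943, 130, 346]);


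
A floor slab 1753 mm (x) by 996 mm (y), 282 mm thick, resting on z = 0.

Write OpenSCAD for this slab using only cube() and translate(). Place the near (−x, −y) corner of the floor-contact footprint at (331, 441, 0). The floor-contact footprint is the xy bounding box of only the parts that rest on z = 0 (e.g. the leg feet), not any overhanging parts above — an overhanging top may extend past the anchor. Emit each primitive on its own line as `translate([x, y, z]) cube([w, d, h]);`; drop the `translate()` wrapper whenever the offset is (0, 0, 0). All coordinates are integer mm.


translate([331, 441, 0]) cube([1753, 996, 282]);


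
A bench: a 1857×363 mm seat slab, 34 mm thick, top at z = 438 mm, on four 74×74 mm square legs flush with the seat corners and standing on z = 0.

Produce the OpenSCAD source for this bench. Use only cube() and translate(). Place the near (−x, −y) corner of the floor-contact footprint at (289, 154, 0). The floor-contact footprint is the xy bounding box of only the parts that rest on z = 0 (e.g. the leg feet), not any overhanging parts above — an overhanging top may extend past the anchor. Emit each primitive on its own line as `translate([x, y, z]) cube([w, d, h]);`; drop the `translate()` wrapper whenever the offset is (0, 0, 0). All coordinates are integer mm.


translate([289, 154, 404]) cube([1857, 363, 34]);
translate([289, 154, 0]) cube([74, 74, 404]);
translate([289, 443, 0]) cube([74, 74, 404]);
translate([2072, 154, 0]) cube([74, 74, 404]);
translate([2072, 443, 0]) cube([74, 74, 404]);
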